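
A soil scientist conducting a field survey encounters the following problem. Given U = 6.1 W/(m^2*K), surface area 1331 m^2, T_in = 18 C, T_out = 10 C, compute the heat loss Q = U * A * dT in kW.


dT = 18 - (10) = 8 K
Q = U * A * dT
  = 6.1 * 1331 * 8
  = 64952.80 W = 64.95 kW


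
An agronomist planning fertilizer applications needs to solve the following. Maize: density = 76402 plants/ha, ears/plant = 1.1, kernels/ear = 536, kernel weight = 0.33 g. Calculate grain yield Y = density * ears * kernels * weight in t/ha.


Y = density * ears * kernels * kw
  = 76402 * 1.1 * 536 * 0.33 g/ha
  = 14865384.34 g/ha
  = 14865.38 kg/ha = 14.87 t/ha


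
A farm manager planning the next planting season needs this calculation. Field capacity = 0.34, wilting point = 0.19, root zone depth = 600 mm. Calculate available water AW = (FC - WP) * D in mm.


AW = (FC - WP) * D
   = (0.34 - 0.19) * 600
   = 0.15 * 600
   = 90 mm


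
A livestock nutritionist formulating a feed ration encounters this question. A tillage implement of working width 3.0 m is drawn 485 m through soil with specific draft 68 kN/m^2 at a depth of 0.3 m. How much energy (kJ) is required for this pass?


E = k * d * w * L
  = 68 * 0.3 * 3.0 * 485
  = 29682 kJ


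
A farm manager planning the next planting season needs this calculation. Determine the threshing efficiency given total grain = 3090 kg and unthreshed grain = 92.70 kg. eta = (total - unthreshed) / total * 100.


eta = (total - unthreshed) / total * 100
    = (3090 - 92.70) / 3090 * 100
    = 2997.30 / 3090 * 100
    = 97%


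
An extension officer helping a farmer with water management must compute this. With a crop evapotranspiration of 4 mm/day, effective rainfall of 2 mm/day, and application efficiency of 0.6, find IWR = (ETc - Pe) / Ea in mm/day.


IWR = (ETc - Pe) / Ea
    = (4 - 2) / 0.6
    = 2 / 0.6
    = 3.33 mm/day


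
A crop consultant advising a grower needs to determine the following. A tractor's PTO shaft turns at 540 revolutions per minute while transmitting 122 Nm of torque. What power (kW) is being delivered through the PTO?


P = 2*pi*n*T / 60000
  = 2*pi * 540 * 122 / 60000
  = 413936.25 / 60000
  = 6.90 kW


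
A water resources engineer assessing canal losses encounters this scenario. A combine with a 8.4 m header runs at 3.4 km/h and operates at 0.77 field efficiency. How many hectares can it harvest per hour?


C = w * v * eta_f / 10
  = 8.4 * 3.4 * 0.77 / 10
  = 21.99 / 10
  = 2.20 ha/h


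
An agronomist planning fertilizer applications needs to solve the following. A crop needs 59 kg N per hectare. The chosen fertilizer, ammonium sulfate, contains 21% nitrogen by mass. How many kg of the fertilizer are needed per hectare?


Rate = N_required / (N_content / 100)
     = 59 / (21 / 100)
     = 59 / 0.21
     = 280.95 kg/ha


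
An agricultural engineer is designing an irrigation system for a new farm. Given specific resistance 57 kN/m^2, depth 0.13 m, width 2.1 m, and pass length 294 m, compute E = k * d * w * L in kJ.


E = k * d * w * L
  = 57 * 0.13 * 2.1 * 294
  = 4574.93 kJ


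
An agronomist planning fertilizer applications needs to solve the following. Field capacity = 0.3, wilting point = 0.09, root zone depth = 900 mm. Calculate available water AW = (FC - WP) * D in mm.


AW = (FC - WP) * D
   = (0.3 - 0.09) * 900
   = 0.21 * 900
   = 189 mm


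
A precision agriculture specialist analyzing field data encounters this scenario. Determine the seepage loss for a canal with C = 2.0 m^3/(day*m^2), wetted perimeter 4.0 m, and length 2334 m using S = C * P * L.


S = C * P * L
  = 2.0 * 4.0 * 2334
  = 18672 m^3/day


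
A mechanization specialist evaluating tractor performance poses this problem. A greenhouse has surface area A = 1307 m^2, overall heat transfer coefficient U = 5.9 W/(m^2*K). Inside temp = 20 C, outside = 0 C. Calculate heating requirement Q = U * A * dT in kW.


dT = 20 - (0) = 20 K
Q = U * A * dT
  = 5.9 * 1307 * 20
  = 154226 W = 154.23 kW


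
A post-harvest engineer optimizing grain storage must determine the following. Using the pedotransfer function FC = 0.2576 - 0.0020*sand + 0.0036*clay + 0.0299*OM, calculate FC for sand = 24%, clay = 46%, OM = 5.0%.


FC = 0.2576 - 0.0020*24 + 0.0036*46 + 0.0299*5.0
   = 0.2576 - 0.0480 + 0.1656 + 0.1495
   = 0.5247


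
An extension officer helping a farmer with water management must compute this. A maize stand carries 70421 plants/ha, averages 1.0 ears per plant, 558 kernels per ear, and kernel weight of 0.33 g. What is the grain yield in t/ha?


Y = density * ears * kernels * kw
  = 70421 * 1.0 * 558 * 0.33 g/ha
  = 12967322.94 g/ha
  = 12967.32 kg/ha = 12.97 t/ha


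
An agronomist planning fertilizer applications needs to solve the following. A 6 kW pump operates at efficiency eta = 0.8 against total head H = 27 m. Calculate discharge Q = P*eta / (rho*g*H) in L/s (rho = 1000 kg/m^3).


Q = (P * 1000 * eta) / (rho * g * H)
  = (6 * 1000 * 0.8) / (1000 * 9.81 * 27)
  = 4800 / 264870
  = 0.01812 m^3/s = 18.12 L/s


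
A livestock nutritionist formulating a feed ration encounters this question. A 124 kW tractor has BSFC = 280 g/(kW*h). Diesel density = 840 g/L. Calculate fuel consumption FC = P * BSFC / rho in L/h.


FC = P * BSFC / rho_fuel
   = 124 * 280 / 840
   = 34720 / 840
   = 41.33 L/h


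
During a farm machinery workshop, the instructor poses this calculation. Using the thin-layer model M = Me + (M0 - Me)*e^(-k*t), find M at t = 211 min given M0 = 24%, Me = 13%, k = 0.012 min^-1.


M = Me + (M0 - Me) * e^(-k*t)
  = 13 + (24 - 13) * e^(-0.012*211)
  = 13 + 11 * e^(-2.532)
  = 13 + 11 * 0.07950
  = 13 + 0.8745
  = 13.87%


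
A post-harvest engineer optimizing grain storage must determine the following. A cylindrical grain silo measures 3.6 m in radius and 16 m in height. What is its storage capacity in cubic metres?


V = pi * r^2 * h
  = pi * 3.6^2 * 16
  = pi * 12.96 * 16
  = 651.44 m^3


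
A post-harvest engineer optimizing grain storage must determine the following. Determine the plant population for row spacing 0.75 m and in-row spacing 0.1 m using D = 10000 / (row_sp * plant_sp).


D = 10000 / (row_sp * plant_sp)
  = 10000 / (0.75 * 0.1)
  = 10000 / 0.0750
  = 133333.33 plants/ha


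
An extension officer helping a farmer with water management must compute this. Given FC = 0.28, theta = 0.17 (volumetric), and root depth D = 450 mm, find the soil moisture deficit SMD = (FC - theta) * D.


SMD = (FC - theta) * D
    = (0.28 - 0.17) * 450
    = 0.110 * 450
    = 49.50 mm


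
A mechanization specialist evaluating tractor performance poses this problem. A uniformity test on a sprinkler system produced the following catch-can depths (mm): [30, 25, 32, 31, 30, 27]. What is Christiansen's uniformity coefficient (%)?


xbar = 175 / 6 = 29.167
sum|xi - xbar| = 12.667
CU = 100 * (1 - 12.667 / (6 * 29.167))
   = 100 * (1 - 0.0724)
   = 92.76%


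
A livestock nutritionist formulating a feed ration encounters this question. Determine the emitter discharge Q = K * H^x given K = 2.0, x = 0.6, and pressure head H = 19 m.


Q = K * H^x
  = 2.0 * 19^0.6
  = 2.0 * 5.8513
  = 11.70 L/h


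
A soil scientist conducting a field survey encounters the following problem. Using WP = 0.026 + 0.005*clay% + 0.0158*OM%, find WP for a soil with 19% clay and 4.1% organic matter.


WP = 0.026 + 0.005*19 + 0.0158*4.1
   = 0.026 + 0.0950 + 0.0648
   = 0.1858


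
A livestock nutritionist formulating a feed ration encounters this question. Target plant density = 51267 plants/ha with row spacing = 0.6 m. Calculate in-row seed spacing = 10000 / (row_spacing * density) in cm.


spacing = 10000 / (row_sp * density)
        = 10000 / (0.6 * 51267)
        = 10000 / 30760.20
        = 0.32510 m = 32.51 cm


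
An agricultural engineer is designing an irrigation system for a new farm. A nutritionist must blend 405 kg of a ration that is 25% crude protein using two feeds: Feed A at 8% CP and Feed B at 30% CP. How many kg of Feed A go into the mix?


parts_A = CP_b - target = 30 - 25 = 5
parts_B = target - CP_a = 25 - 8 = 17
total_parts = 5 + 17 = 22
Feed A = 405 * 5 / 22 = 92.05 kg
Feed B = 405 * 17 / 22 = 312.95 kg

92.05 kg


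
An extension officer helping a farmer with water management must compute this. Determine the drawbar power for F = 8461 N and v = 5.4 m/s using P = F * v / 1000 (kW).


P = F * v / 1000
  = 8461 * 5.4 / 1000
  = 45689.40 / 1000
  = 45.69 kW


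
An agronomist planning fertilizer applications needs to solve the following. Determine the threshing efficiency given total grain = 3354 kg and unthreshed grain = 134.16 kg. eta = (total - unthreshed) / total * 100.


eta = (total - unthreshed) / total * 100
    = (3354 - 134.16) / 3354 * 100
    = 3219.84 / 3354 * 100
    = 96%


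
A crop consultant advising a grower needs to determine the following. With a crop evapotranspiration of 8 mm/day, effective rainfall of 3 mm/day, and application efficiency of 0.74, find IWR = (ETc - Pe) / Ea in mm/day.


IWR = (ETc - Pe) / Ea
    = (8 - 3) / 0.74
    = 5 / 0.74
    = 6.76 mm/day


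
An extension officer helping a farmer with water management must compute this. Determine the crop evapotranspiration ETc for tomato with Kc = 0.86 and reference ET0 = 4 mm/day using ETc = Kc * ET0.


ETc = Kc * ET0
    = 0.86 * 4
    = 3.44 mm/day


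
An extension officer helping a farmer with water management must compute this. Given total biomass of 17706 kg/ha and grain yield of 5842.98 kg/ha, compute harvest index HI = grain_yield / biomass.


HI = grain_yield / biomass
   = 5842.98 / 17706
   = 0.33


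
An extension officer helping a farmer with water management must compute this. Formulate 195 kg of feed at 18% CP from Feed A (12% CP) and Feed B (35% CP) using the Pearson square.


parts_A = CP_b - target = 35 - 18 = 17
parts_B = target - CP_a = 18 - 12 = 6
total_parts = 17 + 6 = 23
Feed A = 195 * 17 / 23 = 144.13 kg
Feed B = 195 * 6 / 23 = 50.87 kg

144.13 kg


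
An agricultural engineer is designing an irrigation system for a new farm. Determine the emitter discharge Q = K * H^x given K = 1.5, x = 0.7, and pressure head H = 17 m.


Q = K * H^x
  = 1.5 * 17^0.7
  = 1.5 * 7.2663
  = 10.90 L/h


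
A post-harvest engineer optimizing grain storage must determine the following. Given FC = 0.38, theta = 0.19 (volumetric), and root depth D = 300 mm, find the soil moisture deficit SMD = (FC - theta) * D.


SMD = (FC - theta) * D
    = (0.38 - 0.19) * 300
    = 0.190 * 300
    = 57 mm


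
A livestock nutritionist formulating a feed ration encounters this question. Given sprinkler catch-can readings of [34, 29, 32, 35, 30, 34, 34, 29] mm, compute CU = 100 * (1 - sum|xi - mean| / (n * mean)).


xbar = 257 / 8 = 32.125
sum|xi - xbar| = 17
CU = 100 * (1 - 17 / (8 * 32.125))
   = 100 * (1 - 0.0661)
   = 93.39%


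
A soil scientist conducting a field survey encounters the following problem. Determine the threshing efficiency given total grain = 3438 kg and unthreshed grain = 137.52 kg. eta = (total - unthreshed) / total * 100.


eta = (total - unthreshed) / total * 100
    = (3438 - 137.52) / 3438 * 100
    = 3300.48 / 3438 * 100
    = 96%


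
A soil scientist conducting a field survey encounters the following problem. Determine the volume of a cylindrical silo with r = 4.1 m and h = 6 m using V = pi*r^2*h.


V = pi * r^2 * h
  = pi * 4.1^2 * 6
  = pi * 16.81 * 6
  = 316.86 m^3


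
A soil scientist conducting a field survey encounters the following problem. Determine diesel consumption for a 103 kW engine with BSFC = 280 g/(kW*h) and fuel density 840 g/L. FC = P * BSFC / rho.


FC = P * BSFC / rho_fuel
   = 103 * 280 / 840
   = 28840 / 840
   = 34.33 L/h


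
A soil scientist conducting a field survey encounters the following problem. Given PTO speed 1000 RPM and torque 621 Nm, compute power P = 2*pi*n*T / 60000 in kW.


P = 2*pi*n*T / 60000
  = 2*pi * 1000 * 621 / 60000
  = 3901858.08 / 60000
  = 65.03 kW


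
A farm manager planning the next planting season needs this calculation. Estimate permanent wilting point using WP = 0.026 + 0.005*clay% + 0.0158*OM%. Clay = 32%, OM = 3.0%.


WP = 0.026 + 0.005*32 + 0.0158*3.0
   = 0.026 + 0.1600 + 0.0474
   = 0.2334


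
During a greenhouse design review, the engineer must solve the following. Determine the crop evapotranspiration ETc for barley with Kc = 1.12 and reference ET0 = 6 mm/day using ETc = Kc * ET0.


ETc = Kc * ET0
    = 1.12 * 6
    = 6.72 mm/day


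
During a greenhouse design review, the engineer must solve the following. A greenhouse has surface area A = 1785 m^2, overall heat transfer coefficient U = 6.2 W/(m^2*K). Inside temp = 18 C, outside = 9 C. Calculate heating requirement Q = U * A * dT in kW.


dT = 18 - (9) = 9 K
Q = U * A * dT
  = 6.2 * 1785 * 9
  = 99603 W = 99.60 kW


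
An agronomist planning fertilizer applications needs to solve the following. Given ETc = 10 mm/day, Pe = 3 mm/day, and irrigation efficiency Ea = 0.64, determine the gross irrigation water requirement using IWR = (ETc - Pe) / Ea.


IWR = (ETc - Pe) / Ea
    = (10 - 3) / 0.64
    = 7 / 0.64
    = 10.94 mm/day


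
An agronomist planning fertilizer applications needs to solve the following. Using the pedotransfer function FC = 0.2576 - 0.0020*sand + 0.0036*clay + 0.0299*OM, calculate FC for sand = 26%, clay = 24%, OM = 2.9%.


FC = 0.2576 - 0.0020*26 + 0.0036*24 + 0.0299*2.9
   = 0.2576 - 0.0520 + 0.0864 + 0.0867
   = 0.3787


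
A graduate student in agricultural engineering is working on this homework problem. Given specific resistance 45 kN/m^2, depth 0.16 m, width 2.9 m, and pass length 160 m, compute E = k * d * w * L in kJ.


E = k * d * w * L
  = 45 * 0.16 * 2.9 * 160
  = 3340.80 kJ


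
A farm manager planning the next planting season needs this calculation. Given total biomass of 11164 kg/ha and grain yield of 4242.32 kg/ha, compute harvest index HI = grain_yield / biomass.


HI = grain_yield / biomass
   = 4242.32 / 11164
   = 0.38


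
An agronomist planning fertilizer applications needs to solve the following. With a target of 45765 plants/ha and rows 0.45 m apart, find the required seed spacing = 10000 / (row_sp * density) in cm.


spacing = 10000 / (row_sp * density)
        = 10000 / (0.45 * 45765)
        = 10000 / 20594.25
        = 0.48557 m = 48.56 cm


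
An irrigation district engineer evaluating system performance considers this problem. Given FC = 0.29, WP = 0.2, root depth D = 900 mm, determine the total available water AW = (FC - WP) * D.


AW = (FC - WP) * D
   = (0.29 - 0.2) * 900
   = 0.09 * 900
   = 81 mm


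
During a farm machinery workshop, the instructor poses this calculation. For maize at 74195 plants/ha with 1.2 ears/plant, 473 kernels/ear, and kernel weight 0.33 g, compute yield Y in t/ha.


Y = density * ears * kernels * kw
  = 74195 * 1.2 * 473 * 0.33 g/ha
  = 13897317.06 g/ha
  = 13897.32 kg/ha = 13.90 t/ha


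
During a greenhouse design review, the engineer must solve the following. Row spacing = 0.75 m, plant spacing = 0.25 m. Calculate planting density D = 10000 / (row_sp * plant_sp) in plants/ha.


D = 10000 / (row_sp * plant_sp)
  = 10000 / (0.75 * 0.25)
  = 10000 / 0.1875
  = 53333.33 plants/ha


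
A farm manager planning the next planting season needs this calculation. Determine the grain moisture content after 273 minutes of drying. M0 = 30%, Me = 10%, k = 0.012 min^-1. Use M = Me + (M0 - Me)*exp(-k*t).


M = Me + (M0 - Me) * e^(-k*t)
  = 10 + (30 - 10) * e^(-0.012*273)
  = 10 + 20 * e^(-3.276)
  = 10 + 20 * 0.03778
  = 10 + 0.7556
  = 10.76%


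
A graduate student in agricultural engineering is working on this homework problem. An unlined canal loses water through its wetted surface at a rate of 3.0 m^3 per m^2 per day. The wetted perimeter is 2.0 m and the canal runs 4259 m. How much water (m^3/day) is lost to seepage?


S = C * P * L
  = 3.0 * 2.0 * 4259
  = 25554 m^3/day


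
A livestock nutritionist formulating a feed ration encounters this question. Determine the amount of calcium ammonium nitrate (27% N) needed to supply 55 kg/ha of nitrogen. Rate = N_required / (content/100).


Rate = N_required / (N_content / 100)
     = 55 / (27 / 100)
     = 55 / 0.27
     = 203.70 kg/ha


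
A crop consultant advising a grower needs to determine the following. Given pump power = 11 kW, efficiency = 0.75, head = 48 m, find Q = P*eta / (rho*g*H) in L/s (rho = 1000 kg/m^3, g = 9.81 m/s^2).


Q = (P * 1000 * eta) / (rho * g * H)
  = (11 * 1000 * 0.75) / (1000 * 9.81 * 48)
  = 8250 / 470880
  = 0.01752 m^3/s = 17.52 L/s


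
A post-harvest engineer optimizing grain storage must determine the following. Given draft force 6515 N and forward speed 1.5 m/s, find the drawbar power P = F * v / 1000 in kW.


P = F * v / 1000
  = 6515 * 1.5 / 1000
  = 9772.50 / 1000
  = 9.77 kW


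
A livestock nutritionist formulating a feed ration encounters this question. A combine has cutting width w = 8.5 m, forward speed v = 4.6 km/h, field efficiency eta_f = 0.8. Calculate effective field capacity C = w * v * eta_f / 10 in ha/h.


C = w * v * eta_f / 10
  = 8.5 * 4.6 * 0.8 / 10
  = 31.28 / 10
  = 3.13 ha/h


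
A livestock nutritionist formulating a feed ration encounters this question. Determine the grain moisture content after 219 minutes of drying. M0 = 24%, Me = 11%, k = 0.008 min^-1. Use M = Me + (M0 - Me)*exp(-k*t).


M = Me + (M0 - Me) * e^(-k*t)
  = 11 + (24 - 11) * e^(-0.008*219)
  = 11 + 13 * e^(-1.752)
  = 11 + 13 * 0.17343
  = 11 + 2.2545
  = 13.25%


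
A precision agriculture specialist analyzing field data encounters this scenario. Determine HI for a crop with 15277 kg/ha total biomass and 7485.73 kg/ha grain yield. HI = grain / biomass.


HI = grain_yield / biomass
   = 7485.73 / 15277
   = 0.49


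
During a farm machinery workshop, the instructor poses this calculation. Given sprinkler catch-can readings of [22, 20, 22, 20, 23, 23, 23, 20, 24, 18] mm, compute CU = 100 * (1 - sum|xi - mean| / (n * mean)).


xbar = 215 / 10 = 21.500
sum|xi - xbar| = 16
CU = 100 * (1 - 16 / (10 * 21.500))
   = 100 * (1 - 0.0744)
   = 92.56%


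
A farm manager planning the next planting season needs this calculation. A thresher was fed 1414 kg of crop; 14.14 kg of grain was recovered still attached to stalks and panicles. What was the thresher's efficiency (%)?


eta = (total - unthreshed) / total * 100
    = (1414 - 14.14) / 1414 * 100
    = 1399.86 / 1414 * 100
    = 99%


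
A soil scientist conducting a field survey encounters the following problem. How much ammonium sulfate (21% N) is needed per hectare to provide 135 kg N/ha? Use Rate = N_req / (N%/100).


Rate = N_required / (N_content / 100)
     = 135 / (21 / 100)
     = 135 / 0.21
     = 642.86 kg/ha


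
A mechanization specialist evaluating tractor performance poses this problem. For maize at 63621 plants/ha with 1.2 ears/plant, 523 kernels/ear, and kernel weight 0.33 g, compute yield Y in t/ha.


Y = density * ears * kernels * kw
  = 63621 * 1.2 * 523 * 0.33 g/ha
  = 13176418.07 g/ha
  = 13176.42 kg/ha = 13.18 t/ha


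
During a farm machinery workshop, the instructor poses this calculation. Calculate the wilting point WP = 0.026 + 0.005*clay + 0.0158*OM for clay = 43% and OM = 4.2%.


WP = 0.026 + 0.005*43 + 0.0158*4.2
   = 0.026 + 0.2150 + 0.0664
   = 0.3074


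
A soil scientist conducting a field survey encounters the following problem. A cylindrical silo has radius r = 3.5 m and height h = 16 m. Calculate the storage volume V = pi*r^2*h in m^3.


V = pi * r^2 * h
  = pi * 3.5^2 * 16
  = pi * 12.25 * 16
  = 615.75 m^3


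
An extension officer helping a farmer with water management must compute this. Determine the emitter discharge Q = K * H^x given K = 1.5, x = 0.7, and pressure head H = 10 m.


Q = K * H^x
  = 1.5 * 10^0.7
  = 1.5 * 5.0119
  = 7.52 L/h


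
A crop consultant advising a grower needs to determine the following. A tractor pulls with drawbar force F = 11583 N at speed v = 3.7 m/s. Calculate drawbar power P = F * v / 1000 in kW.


P = F * v / 1000
  = 11583 * 3.7 / 1000
  = 42857.10 / 1000
  = 42.86 kW


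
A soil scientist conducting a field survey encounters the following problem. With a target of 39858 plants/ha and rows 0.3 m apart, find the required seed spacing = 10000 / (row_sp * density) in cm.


spacing = 10000 / (row_sp * density)
        = 10000 / (0.3 * 39858)
        = 10000 / 11957.40
        = 0.83630 m = 83.63 cm


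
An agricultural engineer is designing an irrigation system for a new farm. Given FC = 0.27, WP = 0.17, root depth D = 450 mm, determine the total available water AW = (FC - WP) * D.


AW = (FC - WP) * D
   = (0.27 - 0.17) * 450
   = 0.10 * 450
   = 45 mm


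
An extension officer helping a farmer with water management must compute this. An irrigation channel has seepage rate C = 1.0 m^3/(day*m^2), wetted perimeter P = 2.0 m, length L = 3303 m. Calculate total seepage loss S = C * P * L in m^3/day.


S = C * P * L
  = 1.0 * 2.0 * 3303
  = 6606 m^3/day


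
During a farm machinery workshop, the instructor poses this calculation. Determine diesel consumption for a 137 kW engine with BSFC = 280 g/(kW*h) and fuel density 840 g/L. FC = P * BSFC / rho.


FC = P * BSFC / rho_fuel
   = 137 * 280 / 840
   = 38360 / 840
   = 45.67 L/h


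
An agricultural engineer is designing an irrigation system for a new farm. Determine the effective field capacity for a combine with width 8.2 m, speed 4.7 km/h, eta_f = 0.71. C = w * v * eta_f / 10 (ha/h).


C = w * v * eta_f / 10
  = 8.2 * 4.7 * 0.71 / 10
  = 27.36 / 10
  = 2.74 ha/h


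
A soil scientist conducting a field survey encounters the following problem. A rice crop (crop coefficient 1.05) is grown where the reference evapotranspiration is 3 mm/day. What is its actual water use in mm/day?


ETc = Kc * ET0
    = 1.05 * 3
    = 3.15 mm/day


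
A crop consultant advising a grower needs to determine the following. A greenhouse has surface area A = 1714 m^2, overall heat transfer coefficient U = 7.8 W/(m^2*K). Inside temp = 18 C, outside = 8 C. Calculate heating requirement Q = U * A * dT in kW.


dT = 18 - (8) = 10 K
Q = U * A * dT
  = 7.8 * 1714 * 10
  = 133692 W = 133.69 kW


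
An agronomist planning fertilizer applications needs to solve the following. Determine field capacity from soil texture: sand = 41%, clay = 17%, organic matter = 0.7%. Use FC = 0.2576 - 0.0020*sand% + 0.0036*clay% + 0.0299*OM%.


FC = 0.2576 - 0.0020*41 + 0.0036*17 + 0.0299*0.7
   = 0.2576 - 0.0820 + 0.0612 + 0.0209
   = 0.2577


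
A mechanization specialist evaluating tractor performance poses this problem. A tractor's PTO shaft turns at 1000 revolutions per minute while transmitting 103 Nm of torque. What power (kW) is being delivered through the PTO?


P = 2*pi*n*T / 60000
  = 2*pi * 1000 * 103 / 60000
  = 647168.09 / 60000
  = 10.79 kW


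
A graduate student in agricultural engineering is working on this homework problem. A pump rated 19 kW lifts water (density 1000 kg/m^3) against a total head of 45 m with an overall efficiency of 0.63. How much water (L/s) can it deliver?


Q = (P * 1000 * eta) / (rho * g * H)
  = (19 * 1000 * 0.63) / (1000 * 9.81 * 45)
  = 11970 / 441450
  = 0.02712 m^3/s = 27.12 L/s


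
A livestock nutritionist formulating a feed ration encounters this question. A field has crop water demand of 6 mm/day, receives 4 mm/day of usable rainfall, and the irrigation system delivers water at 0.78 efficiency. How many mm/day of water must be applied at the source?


IWR = (ETc - Pe) / Ea
    = (6 - 4) / 0.78
    = 2 / 0.78
    = 2.56 mm/day


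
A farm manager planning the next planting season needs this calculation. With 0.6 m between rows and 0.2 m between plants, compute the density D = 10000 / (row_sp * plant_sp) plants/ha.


D = 10000 / (row_sp * plant_sp)
  = 10000 / (0.6 * 0.2)
  = 10000 / 0.1200
  = 83333.33 plants/ha


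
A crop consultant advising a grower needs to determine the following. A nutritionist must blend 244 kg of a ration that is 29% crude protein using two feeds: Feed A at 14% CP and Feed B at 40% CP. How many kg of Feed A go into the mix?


parts_A = CP_b - target = 40 - 29 = 11
parts_B = target - CP_a = 29 - 14 = 15
total_parts = 11 + 15 = 26
Feed A = 244 * 11 / 26 = 103.23 kg
Feed B = 244 * 15 / 26 = 140.77 kg

103.23 kg


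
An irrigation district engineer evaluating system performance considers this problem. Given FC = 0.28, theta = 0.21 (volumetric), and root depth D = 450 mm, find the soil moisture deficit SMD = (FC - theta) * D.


SMD = (FC - theta) * D
    = (0.28 - 0.21) * 450
    = 0.070 * 450
    = 31.50 mm


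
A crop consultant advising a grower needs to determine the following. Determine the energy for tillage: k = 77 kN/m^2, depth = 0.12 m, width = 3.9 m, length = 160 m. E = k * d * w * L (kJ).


E = k * d * w * L
  = 77 * 0.12 * 3.9 * 160
  = 5765.76 kJ


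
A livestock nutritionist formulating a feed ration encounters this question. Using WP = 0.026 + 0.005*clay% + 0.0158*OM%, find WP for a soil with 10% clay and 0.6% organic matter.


WP = 0.026 + 0.005*10 + 0.0158*0.6
   = 0.026 + 0.0500 + 0.0095
   = 0.0855


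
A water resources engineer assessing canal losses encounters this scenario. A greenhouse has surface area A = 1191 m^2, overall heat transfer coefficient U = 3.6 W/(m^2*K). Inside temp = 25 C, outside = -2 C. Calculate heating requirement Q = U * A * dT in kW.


dT = 25 - (-2) = 27 K
Q = U * A * dT
  = 3.6 * 1191 * 27
  = 115765.20 W = 115.77 kW


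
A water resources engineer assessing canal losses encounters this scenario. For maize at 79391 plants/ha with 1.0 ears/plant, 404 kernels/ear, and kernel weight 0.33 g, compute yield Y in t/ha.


Y = density * ears * kernels * kw
  = 79391 * 1.0 * 404 * 0.33 g/ha
  = 10584408.12 g/ha
  = 10584.41 kg/ha = 10.58 t/ha


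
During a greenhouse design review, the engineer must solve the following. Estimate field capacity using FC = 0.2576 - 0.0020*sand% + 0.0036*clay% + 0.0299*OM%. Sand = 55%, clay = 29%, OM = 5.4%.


FC = 0.2576 - 0.0020*55 + 0.0036*29 + 0.0299*5.4
   = 0.2576 - 0.1100 + 0.1044 + 0.1615
   = 0.4135


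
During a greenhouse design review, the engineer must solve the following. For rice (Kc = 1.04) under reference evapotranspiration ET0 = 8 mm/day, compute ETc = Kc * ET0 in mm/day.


ETc = Kc * ET0
    = 1.04 * 8
    = 8.32 mm/day


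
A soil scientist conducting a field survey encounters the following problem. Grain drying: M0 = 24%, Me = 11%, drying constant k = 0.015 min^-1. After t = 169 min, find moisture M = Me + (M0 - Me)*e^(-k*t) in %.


M = Me + (M0 - Me) * e^(-k*t)
  = 11 + (24 - 11) * e^(-0.015*169)
  = 11 + 13 * e^(-2.535)
  = 11 + 13 * 0.07926
  = 11 + 1.0304
  = 12.03%


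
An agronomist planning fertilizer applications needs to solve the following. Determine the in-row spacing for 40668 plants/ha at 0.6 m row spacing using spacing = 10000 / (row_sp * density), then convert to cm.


spacing = 10000 / (row_sp * density)
        = 10000 / (0.6 * 40668)
        = 10000 / 24400.80
        = 0.40982 m = 40.98 cm


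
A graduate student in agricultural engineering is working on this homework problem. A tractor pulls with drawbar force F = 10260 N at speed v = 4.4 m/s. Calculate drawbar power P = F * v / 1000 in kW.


P = F * v / 1000
  = 10260 * 4.4 / 1000
  = 45144 / 1000
  = 45.14 kW


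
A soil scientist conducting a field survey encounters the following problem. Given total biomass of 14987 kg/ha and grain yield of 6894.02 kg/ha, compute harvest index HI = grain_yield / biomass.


HI = grain_yield / biomass
   = 6894.02 / 14987
   = 0.46


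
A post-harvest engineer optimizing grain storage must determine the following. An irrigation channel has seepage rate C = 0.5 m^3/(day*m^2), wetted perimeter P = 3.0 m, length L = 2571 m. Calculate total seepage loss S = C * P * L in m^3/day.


S = C * P * L
  = 0.5 * 3.0 * 2571
  = 3856.50 m^3/day


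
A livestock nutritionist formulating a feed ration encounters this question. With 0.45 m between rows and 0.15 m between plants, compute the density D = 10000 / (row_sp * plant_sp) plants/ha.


D = 10000 / (row_sp * plant_sp)
  = 10000 / (0.45 * 0.15)
  = 10000 / 0.0675
  = 148148.15 plants/ha


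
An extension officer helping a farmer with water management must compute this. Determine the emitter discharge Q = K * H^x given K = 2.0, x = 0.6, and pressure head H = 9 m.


Q = K * H^x
  = 2.0 * 9^0.6
  = 2.0 * 3.7372
  = 7.47 L/h


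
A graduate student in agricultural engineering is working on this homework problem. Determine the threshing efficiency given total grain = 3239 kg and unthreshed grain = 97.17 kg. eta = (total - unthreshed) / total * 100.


eta = (total - unthreshed) / total * 100
    = (3239 - 97.17) / 3239 * 100
    = 3141.83 / 3239 * 100
    = 97%


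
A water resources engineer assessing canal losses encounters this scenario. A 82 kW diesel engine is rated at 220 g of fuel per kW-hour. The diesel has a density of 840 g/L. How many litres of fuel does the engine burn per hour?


FC = P * BSFC / rho_fuel
   = 82 * 220 / 840
   = 18040 / 840
   = 21.48 L/h


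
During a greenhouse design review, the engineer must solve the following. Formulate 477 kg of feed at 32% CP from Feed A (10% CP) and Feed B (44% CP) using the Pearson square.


parts_A = CP_b - target = 44 - 32 = 12
parts_B = target - CP_a = 32 - 10 = 22
total_parts = 12 + 22 = 34
Feed A = 477 * 12 / 34 = 168.35 kg
Feed B = 477 * 22 / 34 = 308.65 kg

168.35 kg


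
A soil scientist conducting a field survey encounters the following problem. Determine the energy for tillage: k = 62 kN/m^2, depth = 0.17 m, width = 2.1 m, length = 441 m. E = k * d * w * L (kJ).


E = k * d * w * L
  = 62 * 0.17 * 2.1 * 441
  = 9761.09 kJ


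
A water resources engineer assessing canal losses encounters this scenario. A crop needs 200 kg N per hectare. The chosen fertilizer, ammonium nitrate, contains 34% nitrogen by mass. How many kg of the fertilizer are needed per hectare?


Rate = N_required / (N_content / 100)
     = 200 / (34 / 100)
     = 200 / 0.34
     = 588.24 kg/ha


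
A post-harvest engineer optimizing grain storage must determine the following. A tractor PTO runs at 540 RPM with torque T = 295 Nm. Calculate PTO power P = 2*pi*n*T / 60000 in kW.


P = 2*pi*n*T / 60000
  = 2*pi * 540 * 295 / 60000
  = 1000911.42 / 60000
  = 16.68 kW


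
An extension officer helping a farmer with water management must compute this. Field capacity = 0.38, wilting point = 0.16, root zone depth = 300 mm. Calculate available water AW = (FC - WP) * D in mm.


AW = (FC - WP) * D
   = (0.38 - 0.16) * 300
   = 0.22 * 300
   = 66 mm


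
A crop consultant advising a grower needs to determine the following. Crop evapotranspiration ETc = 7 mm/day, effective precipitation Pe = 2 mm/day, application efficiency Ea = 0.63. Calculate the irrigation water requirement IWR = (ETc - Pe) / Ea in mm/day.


IWR = (ETc - Pe) / Ea
    = (7 - 2) / 0.63
    = 5 / 0.63
    = 7.94 mm/day


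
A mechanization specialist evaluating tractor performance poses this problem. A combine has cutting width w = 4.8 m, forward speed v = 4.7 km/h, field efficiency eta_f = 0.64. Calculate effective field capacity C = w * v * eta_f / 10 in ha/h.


C = w * v * eta_f / 10
  = 4.8 * 4.7 * 0.64 / 10
  = 14.44 / 10
  = 1.44 ha/h


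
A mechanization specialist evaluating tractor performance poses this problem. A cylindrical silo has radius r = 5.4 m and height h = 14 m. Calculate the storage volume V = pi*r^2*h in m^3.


V = pi * r^2 * h
  = pi * 5.4^2 * 14
  = pi * 29.16 * 14
  = 1282.52 m^3


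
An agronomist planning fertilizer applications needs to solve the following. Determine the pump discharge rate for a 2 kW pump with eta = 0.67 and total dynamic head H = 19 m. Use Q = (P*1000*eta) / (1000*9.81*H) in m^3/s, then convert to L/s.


Q = (P * 1000 * eta) / (rho * g * H)
  = (2 * 1000 * 0.67) / (1000 * 9.81 * 19)
  = 1340 / 186390
  = 0.00719 m^3/s = 7.19 L/s


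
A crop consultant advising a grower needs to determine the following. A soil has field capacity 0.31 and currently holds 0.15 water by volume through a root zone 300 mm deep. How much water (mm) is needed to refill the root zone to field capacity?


SMD = (FC - theta) * D
    = (0.31 - 0.15) * 300
    = 0.160 * 300
    = 48 mm


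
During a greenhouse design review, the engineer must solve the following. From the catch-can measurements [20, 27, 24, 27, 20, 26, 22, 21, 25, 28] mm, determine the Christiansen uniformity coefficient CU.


xbar = 240 / 10 = 24
sum|xi - xbar| = 26
CU = 100 * (1 - 26 / (10 * 24))
   = 100 * (1 - 0.1083)
   = 89.17%


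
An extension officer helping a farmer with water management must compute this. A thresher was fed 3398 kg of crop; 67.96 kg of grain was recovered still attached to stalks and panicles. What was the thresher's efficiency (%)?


eta = (total - unthreshed) / total * 100
    = (3398 - 67.96) / 3398 * 100
    = 3330.04 / 3398 * 100
    = 98%


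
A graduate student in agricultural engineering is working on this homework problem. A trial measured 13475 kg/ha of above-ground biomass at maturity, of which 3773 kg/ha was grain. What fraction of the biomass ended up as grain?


HI = grain_yield / biomass
   = 3773 / 13475
   = 0.28


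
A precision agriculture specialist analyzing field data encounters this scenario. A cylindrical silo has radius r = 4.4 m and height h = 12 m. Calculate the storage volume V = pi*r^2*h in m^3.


V = pi * r^2 * h
  = pi * 4.4^2 * 12
  = pi * 19.36 * 12
  = 729.85 m^3


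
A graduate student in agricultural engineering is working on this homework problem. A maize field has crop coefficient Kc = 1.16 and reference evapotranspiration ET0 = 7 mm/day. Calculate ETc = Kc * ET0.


ETc = Kc * ET0
    = 1.16 * 7
    = 8.12 mm/day


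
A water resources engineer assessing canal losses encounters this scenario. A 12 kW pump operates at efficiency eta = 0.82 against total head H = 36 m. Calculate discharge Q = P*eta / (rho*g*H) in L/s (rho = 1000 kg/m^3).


Q = (P * 1000 * eta) / (rho * g * H)
  = (12 * 1000 * 0.82) / (1000 * 9.81 * 36)
  = 9840 / 353160
  = 0.02786 m^3/s = 27.86 L/s


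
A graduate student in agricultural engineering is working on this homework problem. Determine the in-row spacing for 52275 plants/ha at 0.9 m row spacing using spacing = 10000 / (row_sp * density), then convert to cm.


spacing = 10000 / (row_sp * density)
        = 10000 / (0.9 * 52275)
        = 10000 / 47047.50
        = 0.21255 m = 21.26 cm


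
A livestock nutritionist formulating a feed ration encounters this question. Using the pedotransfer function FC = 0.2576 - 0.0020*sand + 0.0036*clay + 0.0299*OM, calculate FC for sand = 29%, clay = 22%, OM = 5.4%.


FC = 0.2576 - 0.0020*29 + 0.0036*22 + 0.0299*5.4
   = 0.2576 - 0.0580 + 0.0792 + 0.1615
   = 0.4403


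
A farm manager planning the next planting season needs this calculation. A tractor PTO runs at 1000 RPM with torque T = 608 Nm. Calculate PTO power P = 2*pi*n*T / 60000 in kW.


P = 2*pi*n*T / 60000
  = 2*pi * 1000 * 608 / 60000
  = 3820176.67 / 60000
  = 63.67 kW


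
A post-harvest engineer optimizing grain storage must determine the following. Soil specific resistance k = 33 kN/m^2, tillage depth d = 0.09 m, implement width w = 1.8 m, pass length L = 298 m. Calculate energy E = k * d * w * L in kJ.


E = k * d * w * L
  = 33 * 0.09 * 1.8 * 298
  = 1593.11 kJ


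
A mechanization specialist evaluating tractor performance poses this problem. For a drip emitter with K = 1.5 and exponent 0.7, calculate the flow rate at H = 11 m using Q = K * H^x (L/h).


Q = K * H^x
  = 1.5 * 11^0.7
  = 1.5 * 5.3577
  = 8.04 L/h


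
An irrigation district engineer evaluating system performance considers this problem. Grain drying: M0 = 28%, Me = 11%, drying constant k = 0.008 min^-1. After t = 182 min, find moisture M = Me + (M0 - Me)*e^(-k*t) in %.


M = Me + (M0 - Me) * e^(-k*t)
  = 11 + (28 - 11) * e^(-0.008*182)
  = 11 + 17 * e^(-1.456)
  = 11 + 17 * 0.23317
  = 11 + 3.9638
  = 14.96%


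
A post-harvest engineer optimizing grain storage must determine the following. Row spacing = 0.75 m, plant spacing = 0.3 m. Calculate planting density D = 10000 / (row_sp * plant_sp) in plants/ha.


D = 10000 / (row_sp * plant_sp)
  = 10000 / (0.75 * 0.3)
  = 10000 / 0.2250
  = 44444.44 plants/ha


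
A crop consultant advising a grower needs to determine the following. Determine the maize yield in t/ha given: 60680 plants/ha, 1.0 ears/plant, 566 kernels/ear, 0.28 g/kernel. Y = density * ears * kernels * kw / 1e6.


Y = density * ears * kernels * kw
  = 60680 * 1.0 * 566 * 0.28 g/ha
  = 9616566.40 g/ha
  = 9616.57 kg/ha = 9.62 t/ha


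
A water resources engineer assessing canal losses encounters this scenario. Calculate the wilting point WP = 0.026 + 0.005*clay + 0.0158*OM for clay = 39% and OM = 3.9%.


WP = 0.026 + 0.005*39 + 0.0158*3.9
   = 0.026 + 0.1950 + 0.0616
   = 0.2826


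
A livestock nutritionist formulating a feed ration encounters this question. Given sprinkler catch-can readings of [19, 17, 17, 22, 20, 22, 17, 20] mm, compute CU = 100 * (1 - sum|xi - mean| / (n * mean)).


xbar = 154 / 8 = 19.250
sum|xi - xbar| = 14
CU = 100 * (1 - 14 / (8 * 19.250))
   = 100 * (1 - 0.0909)
   = 90.91%


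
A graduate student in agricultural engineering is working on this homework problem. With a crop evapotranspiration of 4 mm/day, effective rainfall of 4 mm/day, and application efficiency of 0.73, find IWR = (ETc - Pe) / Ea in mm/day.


IWR = (ETc - Pe) / Ea
    = (4 - 4) / 0.73
    = 0 / 0.73
    = 0 mm/day


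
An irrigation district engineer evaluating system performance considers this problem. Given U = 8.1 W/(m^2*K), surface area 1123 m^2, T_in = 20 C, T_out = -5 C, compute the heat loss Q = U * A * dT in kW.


dT = 20 - (-5) = 25 K
Q = U * A * dT
  = 8.1 * 1123 * 25
  = 227407.50 W = 227.41 kW


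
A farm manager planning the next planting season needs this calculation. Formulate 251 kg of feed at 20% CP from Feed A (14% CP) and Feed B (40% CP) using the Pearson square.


parts_A = CP_b - target = 40 - 20 = 20
parts_B = target - CP_a = 20 - 14 = 6
total_parts = 20 + 6 = 26
Feed A = 251 * 20 / 26 = 193.08 kg
Feed B = 251 * 6 / 26 = 57.92 kg

193.08 kg


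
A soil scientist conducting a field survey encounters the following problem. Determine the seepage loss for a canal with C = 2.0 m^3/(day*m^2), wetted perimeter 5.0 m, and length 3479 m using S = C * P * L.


S = C * P * L
  = 2.0 * 5.0 * 3479
  = 34790 m^3/day


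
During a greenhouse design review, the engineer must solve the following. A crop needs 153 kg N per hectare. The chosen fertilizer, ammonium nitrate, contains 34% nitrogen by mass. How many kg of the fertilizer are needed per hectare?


Rate = N_required / (N_content / 100)
     = 153 / (34 / 100)
     = 153 / 0.34
     = 450 kg/ha


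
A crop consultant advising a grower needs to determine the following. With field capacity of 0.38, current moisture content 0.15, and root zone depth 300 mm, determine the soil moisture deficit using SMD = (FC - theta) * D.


SMD = (FC - theta) * D
    = (0.38 - 0.15) * 300
    = 0.230 * 300
    = 69 mm


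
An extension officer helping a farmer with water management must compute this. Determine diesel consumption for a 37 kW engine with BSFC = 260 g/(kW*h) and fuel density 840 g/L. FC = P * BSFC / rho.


FC = P * BSFC / rho_fuel
   = 37 * 260 / 840
   = 9620 / 840
   = 11.45 L/h


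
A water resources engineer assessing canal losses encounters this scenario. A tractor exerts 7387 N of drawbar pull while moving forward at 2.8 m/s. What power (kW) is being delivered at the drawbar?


P = F * v / 1000
  = 7387 * 2.8 / 1000
  = 20683.60 / 1000
  = 20.68 kW
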